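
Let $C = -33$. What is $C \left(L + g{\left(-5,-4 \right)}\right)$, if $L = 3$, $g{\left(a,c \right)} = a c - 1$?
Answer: $-726$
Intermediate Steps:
$g{\left(a,c \right)} = -1 + a c$
$C \left(L + g{\left(-5,-4 \right)}\right) = - 33 \left(3 - -19\right) = - 33 \left(3 + \left(-1 + 20\right)\right) = - 33 \left(3 + 19\right) = \left(-33\right) 22 = -726$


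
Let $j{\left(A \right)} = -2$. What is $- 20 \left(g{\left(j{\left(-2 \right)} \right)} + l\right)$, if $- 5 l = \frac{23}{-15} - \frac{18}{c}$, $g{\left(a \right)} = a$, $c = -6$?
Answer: $\frac{688}{15} \approx 45.867$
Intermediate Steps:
$l = - \frac{22}{75}$ ($l = - \frac{\frac{23}{-15} - \frac{18}{-6}}{5} = - \frac{23 \left(- \frac{1}{15}\right) - -3}{5} = - \frac{- \frac{23}{15} + 3}{5} = \left(- \frac{1}{5}\right) \frac{22}{15} = - \frac{22}{75} \approx -0.29333$)
$- 20 \left(g{\left(j{\left(-2 \right)} \right)} + l\right) = - 20 \left(-2 - \frac{22}{75}\right) = \left(-20\right) \left(- \frac{172}{75}\right) = \frac{688}{15}$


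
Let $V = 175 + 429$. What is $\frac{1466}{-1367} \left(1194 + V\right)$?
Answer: $- \frac{2635868}{1367} \approx -1928.2$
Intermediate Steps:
$V = 604$
$\frac{1466}{-1367} \left(1194 + V\right) = \frac{1466}{-1367} \left(1194 + 604\right) = 1466 \left(- \frac{1}{1367}\right) 1798 = \left(- \frac{1466}{1367}\right) 1798 = - \frac{2635868}{1367}$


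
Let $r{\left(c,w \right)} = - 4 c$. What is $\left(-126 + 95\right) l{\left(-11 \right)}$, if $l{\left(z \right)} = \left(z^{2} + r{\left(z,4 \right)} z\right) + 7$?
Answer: $11036$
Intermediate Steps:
$l{\left(z \right)} = 7 - 3 z^{2}$ ($l{\left(z \right)} = \left(z^{2} + - 4 z z\right) + 7 = \left(z^{2} - 4 z^{2}\right) + 7 = - 3 z^{2} + 7 = 7 - 3 z^{2}$)
$\left(-126 + 95\right) l{\left(-11 \right)} = \left(-126 + 95\right) \left(7 - 3 \left(-11\right)^{2}\right) = - 31 \left(7 - 363\right) = \left(-31\right) \left(-356\right) = 11036$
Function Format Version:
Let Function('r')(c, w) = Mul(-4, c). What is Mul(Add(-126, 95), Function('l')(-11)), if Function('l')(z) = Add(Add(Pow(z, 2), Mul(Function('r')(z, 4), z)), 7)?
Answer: 11036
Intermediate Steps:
Function('l')(z) = Add(7, Mul(-3, Pow(z, 2))) (Function('l')(z) = Add(Add(Pow(z, 2), Mul(Mul(-4, z), z)), 7) = Add(Add(Pow(z, 2), Mul(-4, Pow(z, 2))), 7) = Add(Mul(-3, Pow(z, 2)), 7) = Add(7, Mul(-3, Pow(z, 2))))
Mul(Add(-126, 95), Function('l')(-11)) = Mul(Add(-126, 95), Add(7, Mul(-3, Pow(-11, 2)))) = Mul(-31, Add(7, Mul(-3, 121))) = Mul(-31, Add(7, -363)) = Mul(-31, -356) = 11036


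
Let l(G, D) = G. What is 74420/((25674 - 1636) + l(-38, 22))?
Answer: 3721/1200 ≈ 3.1008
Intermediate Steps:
74420/((25674 - 1636) + l(-38, 22)) = 74420/((25674 - 1636) - 38) = 74420/(24038 - 38) = 74420/24000 = 74420*(1/24000) = 3721/1200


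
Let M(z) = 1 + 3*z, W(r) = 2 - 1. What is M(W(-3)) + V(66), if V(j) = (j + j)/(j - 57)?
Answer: 56/3 ≈ 18.667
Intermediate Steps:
V(j) = 2*j/(-57 + j) (V(j) = (2*j)/(-57 + j) = 2*j/(-57 + j))
W(r) = 1
M(W(-3)) + V(66) = (1 + 3*1) + 2*66/(-57 + 66) = (1 + 3) + 2*66/9 = 4 + 2*66*(⅑) = 4 + 44/3 = 56/3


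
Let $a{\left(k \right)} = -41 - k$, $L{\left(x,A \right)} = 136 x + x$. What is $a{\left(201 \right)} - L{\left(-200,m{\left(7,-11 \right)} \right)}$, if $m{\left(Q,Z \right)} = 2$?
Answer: $27158$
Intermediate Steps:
$L{\left(x,A \right)} = 137 x$
$a{\left(201 \right)} - L{\left(-200,m{\left(7,-11 \right)} \right)} = \left(-41 - 201\right) - 137 \left(-200\right) = \left(-41 - 201\right) - -27400 = -242 + 27400 = 27158$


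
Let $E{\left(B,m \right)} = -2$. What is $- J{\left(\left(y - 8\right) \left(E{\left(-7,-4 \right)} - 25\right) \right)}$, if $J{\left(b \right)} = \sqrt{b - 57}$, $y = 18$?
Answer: $- i \sqrt{327} \approx - 18.083 i$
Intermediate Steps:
$J{\left(b \right)} = \sqrt{-57 + b}$
$- J{\left(\left(y - 8\right) \left(E{\left(-7,-4 \right)} - 25\right) \right)} = - \sqrt{-57 + \left(18 - 8\right) \left(-2 - 25\right)} = - \sqrt{-57 + 10 \left(-27\right)} = - \sqrt{-57 - 270} = - \sqrt{-327} = - i \sqrt{327}$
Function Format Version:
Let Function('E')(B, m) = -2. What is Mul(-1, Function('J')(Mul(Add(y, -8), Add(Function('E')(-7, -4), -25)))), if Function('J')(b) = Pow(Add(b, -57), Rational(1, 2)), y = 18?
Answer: Mul(-1, I, Pow(327, Rational(1, 2))) ≈ Mul(-18.083, I)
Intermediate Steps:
Function('J')(b) = Pow(Add(-57, b), Rational(1, 2))
Mul(-1, Function('J')(Mul(Add(y, -8), Add(Function('E')(-7, -4), -25)))) = Mul(-1, Pow(Add(-57, Mul(Add(18, -8), Add(-2, -25))), Rational(1, 2))) = Mul(-1, Pow(Add(-57, Mul(10, -27)), Rational(1, 2))) = Mul(-1, Pow(Add(-57, -270), Rational(1, 2))) = Mul(-1, Pow(-327, Rational(1, 2))) = Mul(-1, Mul(I, Pow(327, Rational(1, 2)))) = Mul(-1, I, Pow(327, Rational(1, 2)))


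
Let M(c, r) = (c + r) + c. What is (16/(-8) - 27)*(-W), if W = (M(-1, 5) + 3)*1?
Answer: 174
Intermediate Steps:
M(c, r) = r + 2*c
W = 6 (W = ((5 + 2*(-1)) + 3)*1 = ((5 - 2) + 3)*1 = (3 + 3)*1 = 6*1 = 6)
(16/(-8) - 27)*(-W) = (16/(-8) - 27)*(-1*6) = (16*(-1/8) - 27)*(-6) = (-2 - 27)*(-6) = -29*(-6) = 174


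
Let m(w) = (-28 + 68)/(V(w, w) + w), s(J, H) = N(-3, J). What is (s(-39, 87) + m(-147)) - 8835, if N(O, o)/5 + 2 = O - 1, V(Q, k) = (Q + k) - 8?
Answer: -3980425/449 ≈ -8865.1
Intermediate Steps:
V(Q, k) = -8 + Q + k
N(O, o) = -15 + 5*O (N(O, o) = -10 + 5*(O - 1) = -10 + 5*(-1 + O) = -10 + (-5 + 5*O) = -15 + 5*O)
s(J, H) = -30 (s(J, H) = -15 + 5*(-3) = -15 - 15 = -30)
m(w) = 40/(-8 + 3*w) (m(w) = (-28 + 68)/((-8 + w + w) + w) = 40/((-8 + 2*w) + w) = 40/(-8 + 3*w))
(s(-39, 87) + m(-147)) - 8835 = (-30 + 40/(-8 + 3*(-147))) - 8835 = (-30 + 40/(-8 - 441)) - 8835 = (-30 + 40/(-449)) - 8835 = (-30 + 40*(-1/449)) - 8835 = (-30 - 40/449) - 8835 = -13510/449 - 8835 = -3980425/449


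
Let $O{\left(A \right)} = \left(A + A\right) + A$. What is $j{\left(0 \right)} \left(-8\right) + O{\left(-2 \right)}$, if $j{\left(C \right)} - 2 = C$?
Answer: $-22$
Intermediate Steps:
$j{\left(C \right)} = 2 + C$
$O{\left(A \right)} = 3 A$ ($O{\left(A \right)} = 2 A + A = 3 A$)
$j{\left(0 \right)} \left(-8\right) + O{\left(-2 \right)} = \left(2 + 0\right) \left(-8\right) + 3 \left(-2\right) = 2 \left(-8\right) - 6 = -16 - 6 = -22$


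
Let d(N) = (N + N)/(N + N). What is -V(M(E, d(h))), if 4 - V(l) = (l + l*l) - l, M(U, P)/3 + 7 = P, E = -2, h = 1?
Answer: 320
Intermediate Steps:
d(N) = 1 (d(N) = (2*N)/((2*N)) = (2*N)*(1/(2*N)) = 1)
M(U, P) = -21 + 3*P
V(l) = 4 - l**2 (V(l) = 4 - ((l + l*l) - l) = 4 - ((l + l**2) - l) = 4 - l**2)
-V(M(E, d(h))) = -(4 - (-21 + 3*1)**2) = -(4 - (-21 + 3)**2) = -(4 - 1*(-18)**2) = -(4 - 1*324) = -(4 - 324) = -1*(-320) = 320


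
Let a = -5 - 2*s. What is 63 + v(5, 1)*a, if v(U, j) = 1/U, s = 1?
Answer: 308/5 ≈ 61.600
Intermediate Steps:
a = -7 (a = -5 - 2*1 = -5 - 2 = -7)
63 + v(5, 1)*a = 63 - 7/5 = 308/5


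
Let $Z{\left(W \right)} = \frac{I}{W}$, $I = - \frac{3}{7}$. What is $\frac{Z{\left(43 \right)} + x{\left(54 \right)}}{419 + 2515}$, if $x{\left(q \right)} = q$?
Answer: $\frac{5417}{294378} \approx 0.018402$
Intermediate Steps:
$I = - \frac{3}{7}$ ($I = \left(-3\right) \frac{1}{7} = - \frac{3}{7} \approx -0.42857$)
$Z{\left(W \right)} = - \frac{3}{7 W}$
$\frac{Z{\left(43 \right)} + x{\left(54 \right)}}{419 + 2515} = \frac{- \frac{3}{7 \cdot 43} + 54}{419 + 2515} = \frac{\left(- \frac{3}{7}\right) \frac{1}{43} + 54}{2934} = \left(- \frac{3}{301} + 54\right) \frac{1}{2934} = \frac{16251}{301} \cdot \frac{1}{2934} = \frac{5417}{294378}$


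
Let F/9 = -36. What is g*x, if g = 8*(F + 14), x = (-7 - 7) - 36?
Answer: 124000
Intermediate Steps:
x = -50 (x = -14 - 36 = -50)
F = -324 (F = 9*(-36) = -324)
g = -2480 (g = 8*(-324 + 14) = 8*(-310) = -2480)
g*x = -2480*(-50) = 124000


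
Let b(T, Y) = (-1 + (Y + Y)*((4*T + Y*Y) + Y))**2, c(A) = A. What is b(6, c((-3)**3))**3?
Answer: 3631188122330752326735015625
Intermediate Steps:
b(T, Y) = (-1 + 2*Y*(Y + Y**2 + 4*T))**2 (b(T, Y) = (-1 + (2*Y)*((4*T + Y**2) + Y))**2 = (-1 + (2*Y)*((Y**2 + 4*T) + Y))**2 = (-1 + (2*Y)*(Y + Y**2 + 4*T))**2 = (-1 + 2*Y*(Y + Y**2 + 4*T))**2)
b(6, c((-3)**3))**3 = ((-1 + 2*((-3)**3)**2 + 2*((-3)**3)**3 + 8*6*(-3)**3)**2)**3 = ((-1 + 2*(-27)**2 + 2*(-27)**3 + 8*6*(-27))**2)**3 = ((-1 + 2*729 + 2*(-19683) - 1296)**2)**3 = ((-1 + 1458 - 39366 - 1296)**2)**3 = ((-39205)**2)**3 = 1537032025**3 = 3631188122330752326735015625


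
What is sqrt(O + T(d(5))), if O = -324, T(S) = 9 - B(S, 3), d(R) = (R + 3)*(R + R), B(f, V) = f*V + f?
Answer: I*sqrt(635) ≈ 25.199*I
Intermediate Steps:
B(f, V) = f + V*f (B(f, V) = V*f + f = f + V*f)
d(R) = 2*R*(3 + R) (d(R) = (3 + R)*(2*R) = 2*R*(3 + R))
T(S) = 9 - 4*S (T(S) = 9 - S*(1 + 3) = 9 - S*4 = 9 - 4*S)
sqrt(O + T(d(5))) = sqrt(-324 + (9 - 8*5*(3 + 5))) = sqrt(-324 + (9 - 8*5*8)) = sqrt(-324 + (9 - 4*80)) = sqrt(-324 + (9 - 320)) = sqrt(-324 - 311) = sqrt(-635) = I*sqrt(635)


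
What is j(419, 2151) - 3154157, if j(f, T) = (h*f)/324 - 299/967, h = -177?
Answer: -329431477951/104436 ≈ -3.1544e+6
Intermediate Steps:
j(f, T) = -299/967 - 59*f/108 (j(f, T) = -177*f/324 - 299/967 = -177*f*(1/324) - 299*1/967 = -59*f/108 - 299/967 = -299/967 - 59*f/108)
j(419, 2151) - 3154157 = (-299/967 - 59/108*419) - 3154157 = (-299/967 - 24721/108) - 3154157 = -23937499/104436 - 3154157 = -329431477951/104436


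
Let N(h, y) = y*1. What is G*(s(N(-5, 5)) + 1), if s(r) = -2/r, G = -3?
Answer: -9/5 ≈ -1.8000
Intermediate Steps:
N(h, y) = y
G*(s(N(-5, 5)) + 1) = -3*(-2/5 + 1) = -3*(-2*⅕ + 1) = -3*(-⅖ + 1) = -3*⅗ = -9/5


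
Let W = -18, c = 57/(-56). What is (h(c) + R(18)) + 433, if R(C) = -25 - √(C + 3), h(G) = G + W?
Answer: 21783/56 - √21 ≈ 384.40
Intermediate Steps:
c = -57/56 (c = 57*(-1/56) = -57/56 ≈ -1.0179)
h(G) = -18 + G (h(G) = G - 18 = -18 + G)
R(C) = -25 - √(3 + C)
(h(c) + R(18)) + 433 = ((-18 - 57/56) + (-25 - √(3 + 18))) + 433 = (-1065/56 + (-25 - √21)) + 433 = (-2465/56 - √21) + 433 = 21783/56 - √21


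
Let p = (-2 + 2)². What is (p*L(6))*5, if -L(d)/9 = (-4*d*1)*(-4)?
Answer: 0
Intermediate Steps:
L(d) = -144*d (L(d) = -9*-4*d*1*(-4) = -9*(-4*d)*(-4) = -144*d)
p = 0 (p = 0² = 0)
(p*L(6))*5 = (0*(-144*6))*5 = (0*(-864))*5 = 0*5 = 0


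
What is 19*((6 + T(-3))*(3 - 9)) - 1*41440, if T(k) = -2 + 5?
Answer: -42466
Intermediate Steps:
T(k) = 3
19*((6 + T(-3))*(3 - 9)) - 1*41440 = 19*((6 + 3)*(3 - 9)) - 1*41440 = 19*(9*(-6)) - 41440 = 19*(-54) - 41440 = -1026 - 41440 = -42466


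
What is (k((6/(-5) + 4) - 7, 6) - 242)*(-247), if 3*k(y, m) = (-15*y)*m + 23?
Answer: 80275/3 ≈ 26758.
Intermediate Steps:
k(y, m) = 23/3 - 5*m*y (k(y, m) = ((-15*y)*m + 23)/3 = (-15*m*y + 23)/3 = (23 - 15*m*y)/3 = 23/3 - 5*m*y)
(k((6/(-5) + 4) - 7, 6) - 242)*(-247) = ((23/3 - 5*6*((6/(-5) + 4) - 7)) - 242)*(-247) = ((23/3 - 5*6*((6*(-⅕) + 4) - 7)) - 242)*(-247) = ((23/3 - 5*6*((-6/5 + 4) - 7)) - 242)*(-247) = ((23/3 - 5*6*(14/5 - 7)) - 242)*(-247) = ((23/3 - 5*6*(-21/5)) - 242)*(-247) = ((23/3 + 126) - 242)*(-247) = (401/3 - 242)*(-247) = -325/3*(-247) = 80275/3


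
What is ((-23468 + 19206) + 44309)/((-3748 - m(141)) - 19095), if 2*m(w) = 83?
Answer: -80094/45769 ≈ -1.7500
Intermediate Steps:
m(w) = 83/2 (m(w) = (1/2)*83 = 83/2)
((-23468 + 19206) + 44309)/((-3748 - m(141)) - 19095) = ((-23468 + 19206) + 44309)/((-3748 - 1*83/2) - 19095) = (-4262 + 44309)/((-3748 - 83/2) - 19095) = 40047/(-7579/2 - 19095) = 40047/(-45769/2) = 40047*(-2/45769) = -80094/45769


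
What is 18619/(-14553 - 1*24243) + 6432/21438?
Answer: -8312125/46206036 ≈ -0.17989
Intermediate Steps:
18619/(-14553 - 1*24243) + 6432/21438 = 18619/(-14553 - 24243) + 6432*(1/21438) = 18619/(-38796) + 1072/3573 = 18619*(-1/38796) + 1072/3573 = -18619/38796 + 1072/3573 = -8312125/46206036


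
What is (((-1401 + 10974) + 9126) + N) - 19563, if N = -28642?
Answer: -29506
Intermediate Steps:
(((-1401 + 10974) + 9126) + N) - 19563 = (((-1401 + 10974) + 9126) - 28642) - 19563 = ((9573 + 9126) - 28642) - 19563 = (18699 - 28642) - 19563 = -9943 - 19563 = -29506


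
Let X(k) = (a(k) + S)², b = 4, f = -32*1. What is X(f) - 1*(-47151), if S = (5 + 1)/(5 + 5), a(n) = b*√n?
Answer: 1165984/25 + 96*I*√2/5 ≈ 46639.0 + 27.153*I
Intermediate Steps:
f = -32
a(n) = 4*√n
S = ⅗ (S = 6/10 = 6*(⅒) = ⅗ ≈ 0.60000)
X(k) = (⅗ + 4*√k)² (X(k) = (4*√k + ⅗)² = (⅗ + 4*√k)²)
X(f) - 1*(-47151) = (3 + 20*√(-32))²/25 - 1*(-47151) = (3 + 20*(4*I*√2))²/25 + 47151 = (3 + 80*I*√2)²/25 + 47151 = 47151 + (3 + 80*I*√2)²/25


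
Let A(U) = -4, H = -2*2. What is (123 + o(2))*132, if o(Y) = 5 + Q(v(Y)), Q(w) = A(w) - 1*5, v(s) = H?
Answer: 15708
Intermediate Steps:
H = -4
v(s) = -4
Q(w) = -9 (Q(w) = -4 - 1*5 = -4 - 5 = -9)
o(Y) = -4 (o(Y) = 5 - 9 = -4)
(123 + o(2))*132 = (123 - 4)*132 = 119*132 = 15708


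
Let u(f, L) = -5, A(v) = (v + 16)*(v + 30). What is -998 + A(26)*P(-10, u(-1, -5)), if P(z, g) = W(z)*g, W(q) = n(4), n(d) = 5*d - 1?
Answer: -224438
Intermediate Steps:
A(v) = (16 + v)*(30 + v)
n(d) = -1 + 5*d
W(q) = 19 (W(q) = -1 + 5*4 = -1 + 20 = 19)
P(z, g) = 19*g
-998 + A(26)*P(-10, u(-1, -5)) = -998 + (480 + 26**2 + 46*26)*(19*(-5)) = -998 + (480 + 676 + 1196)*(-95) = -998 + 2352*(-95) = -998 - 223440 = -224438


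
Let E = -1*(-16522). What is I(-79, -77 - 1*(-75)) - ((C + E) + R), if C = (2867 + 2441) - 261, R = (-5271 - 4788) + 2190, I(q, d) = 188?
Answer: -13512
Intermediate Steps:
E = 16522
R = -7869 (R = -10059 + 2190 = -7869)
C = 5047 (C = 5308 - 261 = 5047)
I(-79, -77 - 1*(-75)) - ((C + E) + R) = 188 - ((5047 + 16522) - 7869) = 188 - (21569 - 7869) = 188 - 1*13700 = 188 - 13700 = -13512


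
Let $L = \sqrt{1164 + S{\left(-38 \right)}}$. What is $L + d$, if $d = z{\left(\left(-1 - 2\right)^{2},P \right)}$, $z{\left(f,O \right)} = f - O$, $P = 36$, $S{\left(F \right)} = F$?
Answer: $-27 + \sqrt{1126} \approx 6.5559$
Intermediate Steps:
$L = \sqrt{1126}$ ($L = \sqrt{1164 - 38} = \sqrt{1126} \approx 33.556$)
$d = -27$ ($d = \left(-1 - 2\right)^{2} - 36 = \left(-3\right)^{2} - 36 = 9 - 36 = -27$)
$L + d = \sqrt{1126} - 27 = -27 + \sqrt{1126}$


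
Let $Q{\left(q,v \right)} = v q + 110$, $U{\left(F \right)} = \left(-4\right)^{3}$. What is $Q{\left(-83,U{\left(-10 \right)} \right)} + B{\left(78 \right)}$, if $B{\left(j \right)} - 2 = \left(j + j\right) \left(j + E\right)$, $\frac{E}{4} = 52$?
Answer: $50040$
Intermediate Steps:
$U{\left(F \right)} = -64$
$E = 208$ ($E = 4 \cdot 52 = 208$)
$B{\left(j \right)} = 2 + 2 j \left(208 + j\right)$ ($B{\left(j \right)} = 2 + \left(j + j\right) \left(j + 208\right) = 2 + 2 j \left(208 + j\right)$)
$Q{\left(q,v \right)} = 110 + q v$ ($Q{\left(q,v \right)} = q v + 110 = 110 + q v$)
$Q{\left(-83,U{\left(-10 \right)} \right)} + B{\left(78 \right)} = \left(110 - -5312\right) + \left(2 + 2 \cdot 78^{2} + 416 \cdot 78\right) = \left(110 + 5312\right) + \left(2 + 2 \cdot 6084 + 32448\right) = 5422 + \left(2 + 12168 + 32448\right) = 5422 + 44618 = 50040$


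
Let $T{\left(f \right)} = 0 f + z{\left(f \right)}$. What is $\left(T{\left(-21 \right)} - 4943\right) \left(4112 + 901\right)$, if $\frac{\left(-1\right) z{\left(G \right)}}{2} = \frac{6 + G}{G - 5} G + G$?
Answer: $- \frac{317814174}{13} \approx -2.4447 \cdot 10^{7}$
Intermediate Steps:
$z{\left(G \right)} = - 2 G - \frac{2 G \left(6 + G\right)}{-5 + G}$ ($z{\left(G \right)} = - 2 \left(\frac{6 + G}{G - 5} G + G\right) = - 2 \left(\frac{6 + G}{-5 + G} G + G\right) = - 2 \left(\frac{G \left(6 + G\right)}{-5 + G} + G\right) = - 2 \left(G + \frac{G \left(6 + G\right)}{-5 + G}\right) = - 2 G - \frac{2 G \left(6 + G\right)}{-5 + G}$)
$T{\left(f \right)} = - \frac{2 f \left(1 + 2 f\right)}{-5 + f}$ ($T{\left(f \right)} = 0 f - \frac{2 f \left(1 + 2 f\right)}{-5 + f} = 0 - \frac{2 f \left(1 + 2 f\right)}{-5 + f} = - \frac{2 f \left(1 + 2 f\right)}{-5 + f}$)
$\left(T{\left(-21 \right)} - 4943\right) \left(4112 + 901\right) = \left(\left(-2\right) \left(-21\right) \frac{1}{-5 - 21} \left(1 + 2 \left(-21\right)\right) - 4943\right) \left(4112 + 901\right) = \left(\left(-2\right) \left(-21\right) \frac{1}{-26} \left(1 - 42\right) - 4943\right) 5013 = \left(\left(-2\right) \left(-21\right) \left(- \frac{1}{26}\right) \left(-41\right) - 4943\right) 5013 = \left(\frac{861}{13} - 4943\right) 5013 = \left(- \frac{63398}{13}\right) 5013 = - \frac{317814174}{13}$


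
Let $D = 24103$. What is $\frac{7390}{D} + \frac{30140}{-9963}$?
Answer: $- \frac{652837850}{240138189} \approx -2.7186$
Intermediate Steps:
$\frac{7390}{D} + \frac{30140}{-9963} = \frac{7390}{24103} + \frac{30140}{-9963} = 7390 \cdot \frac{1}{24103} + 30140 \left(- \frac{1}{9963}\right) = \frac{7390}{24103} - \frac{30140}{9963} = - \frac{652837850}{240138189}$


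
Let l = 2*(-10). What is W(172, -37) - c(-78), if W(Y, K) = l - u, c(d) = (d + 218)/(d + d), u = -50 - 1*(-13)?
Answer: 698/39 ≈ 17.897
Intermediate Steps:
u = -37 (u = -50 + 13 = -37)
c(d) = (218 + d)/(2*d) (c(d) = (218 + d)/((2*d)) = (218 + d)*(1/(2*d)) = (218 + d)/(2*d))
l = -20
W(Y, K) = 17 (W(Y, K) = -20 - 1*(-37) = -20 + 37 = 17)
W(172, -37) - c(-78) = 17 - (218 - 78)/(2*(-78)) = 17 - (-1)*140/(2*78) = 17 - 1*(-35/39) = 17 + 35/39 = 698/39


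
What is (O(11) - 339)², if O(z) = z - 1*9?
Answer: 113569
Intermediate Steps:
O(z) = -9 + z (O(z) = z - 9 = -9 + z)
(O(11) - 339)² = ((-9 + 11) - 339)² = (2 - 339)² = (-337)² = 113569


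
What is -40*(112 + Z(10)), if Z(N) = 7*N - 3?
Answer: -7160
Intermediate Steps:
Z(N) = -3 + 7*N
-40*(112 + Z(10)) = -40*(112 + (-3 + 7*10)) = -40*(112 + (-3 + 70)) = -40*(112 + 67) = -40*179 = -7160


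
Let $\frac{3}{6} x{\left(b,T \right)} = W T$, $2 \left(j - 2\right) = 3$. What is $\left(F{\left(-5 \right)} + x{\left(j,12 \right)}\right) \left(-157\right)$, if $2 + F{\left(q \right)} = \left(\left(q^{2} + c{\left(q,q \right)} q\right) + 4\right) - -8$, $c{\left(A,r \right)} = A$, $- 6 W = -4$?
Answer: $-11932$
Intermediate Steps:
$W = \frac{2}{3}$ ($W = \left(- \frac{1}{6}\right) \left(-4\right) = \frac{2}{3} \approx 0.66667$)
$j = \frac{7}{2}$ ($j = 2 + \frac{1}{2} \cdot 3 = 2 + \frac{3}{2} = \frac{7}{2} \approx 3.5$)
$x{\left(b,T \right)} = \frac{4 T}{3}$ ($x{\left(b,T \right)} = 2 \frac{2 T}{3} = \frac{4 T}{3}$)
$F{\left(q \right)} = 10 + 2 q^{2}$ ($F{\left(q \right)} = -2 - \left(-12 - q^{2} - q q\right) = -2 + \left(\left(\left(q^{2} + q^{2}\right) + 4\right) + 8\right) = -2 + \left(\left(2 q^{2} + 4\right) + 8\right) = -2 + \left(\left(4 + 2 q^{2}\right) + 8\right) = -2 + \left(12 + 2 q^{2}\right) = 10 + 2 q^{2}$)
$\left(F{\left(-5 \right)} + x{\left(j,12 \right)}\right) \left(-157\right) = \left(\left(10 + 2 \left(-5\right)^{2}\right) + \frac{4}{3} \cdot 12\right) \left(-157\right) = \left(\left(10 + 2 \cdot 25\right) + 16\right) \left(-157\right) = \left(\left(10 + 50\right) + 16\right) \left(-157\right) = \left(60 + 16\right) \left(-157\right) = 76 \left(-157\right) = -11932$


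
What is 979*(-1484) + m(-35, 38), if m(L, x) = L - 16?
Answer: -1452887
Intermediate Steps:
m(L, x) = -16 + L
979*(-1484) + m(-35, 38) = 979*(-1484) + (-16 - 35) = -1452836 - 51 = -1452887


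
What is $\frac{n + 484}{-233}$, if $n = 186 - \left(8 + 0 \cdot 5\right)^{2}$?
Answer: $- \frac{606}{233} \approx -2.6009$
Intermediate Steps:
$n = 122$ ($n = 186 - \left(8 + 0\right)^{2} = 186 - 8^{2} = 186 - 64 = 122$)
$\frac{n + 484}{-233} = \frac{122 + 484}{-233} = \left(- \frac{1}{233}\right) 606 = - \frac{606}{233}$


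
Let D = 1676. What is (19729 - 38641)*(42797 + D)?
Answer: -841073376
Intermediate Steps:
(19729 - 38641)*(42797 + D) = (19729 - 38641)*(42797 + 1676) = -18912*44473 = -841073376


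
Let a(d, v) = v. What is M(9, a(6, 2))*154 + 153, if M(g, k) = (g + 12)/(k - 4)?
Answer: -1464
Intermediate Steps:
M(g, k) = (12 + g)/(-4 + k)
M(9, a(6, 2))*154 + 153 = ((12 + 9)/(-4 + 2))*154 + 153 = (21/(-2))*154 + 153 = -1/2*21*154 + 153 = -21/2*154 + 153 = -1617 + 153 = -1464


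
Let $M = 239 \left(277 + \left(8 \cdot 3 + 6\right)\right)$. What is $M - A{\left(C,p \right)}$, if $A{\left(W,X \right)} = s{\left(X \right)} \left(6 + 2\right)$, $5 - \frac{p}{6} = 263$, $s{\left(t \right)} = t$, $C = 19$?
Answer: $85757$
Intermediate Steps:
$p = -1548$ ($p = 30 - 1578 = -1548$)
$A{\left(W,X \right)} = 8 X$ ($A{\left(W,X \right)} = X \left(6 + 2\right) = X 8 = 8 X$)
$M = 73373$ ($M = 239 \left(277 + \left(24 + 6\right)\right) = 239 \left(277 + 30\right) = 239 \cdot 307 = 73373$)
$M - A{\left(C,p \right)} = 73373 - 8 \left(-1548\right) = 73373 - -12384 = 73373 + 12384 = 85757$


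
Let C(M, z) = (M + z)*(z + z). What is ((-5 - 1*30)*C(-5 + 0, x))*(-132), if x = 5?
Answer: 0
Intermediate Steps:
C(M, z) = 2*z*(M + z) (C(M, z) = (M + z)*(2*z) = 2*z*(M + z))
((-5 - 1*30)*C(-5 + 0, x))*(-132) = ((-5 - 1*30)*(2*5*((-5 + 0) + 5)))*(-132) = ((-5 - 30)*(2*5*(-5 + 5)))*(-132) = -70*5*0*(-132) = -35*0*(-132) = 0*(-132) = 0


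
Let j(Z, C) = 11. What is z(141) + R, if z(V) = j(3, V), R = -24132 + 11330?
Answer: -12791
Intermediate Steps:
R = -12802
z(V) = 11
z(141) + R = 11 - 12802 = -12791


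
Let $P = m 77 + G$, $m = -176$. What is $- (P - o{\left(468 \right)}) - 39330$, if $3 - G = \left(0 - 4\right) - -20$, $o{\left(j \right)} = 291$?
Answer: $-25474$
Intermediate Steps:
$G = -13$ ($G = 3 - \left(\left(0 - 4\right) - -20\right) = 3 - \left(\left(0 - 4\right) + 20\right) = 3 - \left(-4 + 20\right) = 3 - 16 = -13$)
$P = -13565$ ($P = \left(-176\right) 77 - 13 = -13552 - 13 = -13565$)
$- (P - o{\left(468 \right)}) - 39330 = - (-13565 - 291) - 39330 = \left(-1\right) \left(-13856\right) - 39330 = 13856 - 39330 = -25474$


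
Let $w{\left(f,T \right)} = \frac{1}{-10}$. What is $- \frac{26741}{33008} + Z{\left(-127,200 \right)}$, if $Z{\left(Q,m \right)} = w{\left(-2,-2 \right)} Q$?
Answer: $\frac{1962303}{165040} \approx 11.89$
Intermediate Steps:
$w{\left(f,T \right)} = - \frac{1}{10}$
$Z{\left(Q,m \right)} = - \frac{Q}{10}$
$- \frac{26741}{33008} + Z{\left(-127,200 \right)} = - \frac{26741}{33008} - - \frac{127}{10} = \left(-26741\right) \frac{1}{33008} + \frac{127}{10} = - \frac{26741}{33008} + \frac{127}{10} = \frac{1962303}{165040}$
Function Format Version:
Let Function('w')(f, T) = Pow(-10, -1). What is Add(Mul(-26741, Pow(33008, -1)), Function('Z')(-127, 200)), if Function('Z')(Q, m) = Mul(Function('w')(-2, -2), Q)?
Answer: Rational(1962303, 165040) ≈ 11.890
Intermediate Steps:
Function('w')(f, T) = Rational(-1, 10)
Function('Z')(Q, m) = Mul(Rational(-1, 10), Q)
Add(Mul(-26741, Pow(33008, -1)), Function('Z')(-127, 200)) = Add(Mul(-26741, Pow(33008, -1)), Mul(Rational(-1, 10), -127)) = Add(Mul(-26741, Rational(1, 33008)), Rational(127, 10)) = Add(Rational(-26741, 33008), Rational(127, 10)) = Rational(1962303, 165040)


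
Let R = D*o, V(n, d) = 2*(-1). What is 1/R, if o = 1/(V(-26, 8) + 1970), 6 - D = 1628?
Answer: -984/811 ≈ -1.2133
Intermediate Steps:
D = -1622 (D = 6 - 1*1628 = 6 - 1628 = -1622)
V(n, d) = -2
o = 1/1968 (o = 1/(-2 + 1970) = 1/1968 ≈ 0.00050813)
R = -811/984 (R = -1622*1/1968 = -811/984 ≈ -0.82419)
1/R = 1/(-811/984) = -984/811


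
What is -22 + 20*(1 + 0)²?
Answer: -2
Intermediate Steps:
-22 + 20*(1 + 0)² = -22 + 20*1² = -22 + 20*1 = -22 + 20 = -2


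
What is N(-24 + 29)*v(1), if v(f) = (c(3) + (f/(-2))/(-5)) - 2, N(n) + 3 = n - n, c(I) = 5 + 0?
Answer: -93/10 ≈ -9.3000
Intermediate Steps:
c(I) = 5
N(n) = -3 (N(n) = -3 + (n - n) = -3 + 0 = -3)
v(f) = 3 + f/10 (v(f) = (5 + (f/(-2))/(-5)) - 2 = (5 + (f*(-½))*(-⅕)) - 2 = (5 - f/2*(-⅕)) - 2 = (5 + f/10) - 2 = 3 + f/10)
N(-24 + 29)*v(1) = -3*(3 + (⅒)*1) = -3*(3 + ⅒) = -3*31/10 = -93/10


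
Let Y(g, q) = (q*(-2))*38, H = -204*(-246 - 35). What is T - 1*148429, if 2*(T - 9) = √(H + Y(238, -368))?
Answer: -148420 + √21323 ≈ -1.4827e+5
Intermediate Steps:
H = 57324 (H = -204*(-281) = 57324)
Y(g, q) = -76*q (Y(g, q) = -2*q*38 = -76*q)
T = 9 + √21323 (T = 9 + √(57324 - 76*(-368))/2 = 9 + √(57324 + 27968)/2 = 9 + √85292/2 = 9 + (2*√21323)/2 = 9 + √21323 ≈ 155.02)
T - 1*148429 = (9 + √21323) - 1*148429 = (9 + √21323) - 148429 = -148420 + √21323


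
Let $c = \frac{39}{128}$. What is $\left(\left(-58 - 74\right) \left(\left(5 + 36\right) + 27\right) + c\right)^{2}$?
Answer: $\frac{1319945934321}{16384} \approx 8.0563 \cdot 10^{7}$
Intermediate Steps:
$c = \frac{39}{128}$ ($c = 39 \cdot \frac{1}{128} = \frac{39}{128} \approx 0.30469$)
$\left(\left(-58 - 74\right) \left(\left(5 + 36\right) + 27\right) + c\right)^{2} = \left(\left(-58 - 74\right) \left(\left(5 + 36\right) + 27\right) + \frac{39}{128}\right)^{2} = \left(- 132 \left(41 + 27\right) + \frac{39}{128}\right)^{2} = \left(\left(-132\right) 68 + \frac{39}{128}\right)^{2} = \left(-8976 + \frac{39}{128}\right)^{2} = \left(- \frac{1148889}{128}\right)^{2} = \frac{1319945934321}{16384}$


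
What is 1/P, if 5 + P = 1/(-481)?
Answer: -481/2406 ≈ -0.19992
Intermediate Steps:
P = -2406/481 (P = -5 + 1/(-481) = -5 - 1/481 = -2406/481 ≈ -5.0021)
1/P = 1/(-2406/481) = -481/2406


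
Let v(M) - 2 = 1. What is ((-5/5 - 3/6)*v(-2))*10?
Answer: -45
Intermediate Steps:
v(M) = 3 (v(M) = 2 + 1 = 3)
((-5/5 - 3/6)*v(-2))*10 = ((-5/5 - 3/6)*3)*10 = ((-5*⅕ - 3*⅙)*3)*10 = ((-1 - ½)*3)*10 = -3/2*3*10 = -9/2*10 = -45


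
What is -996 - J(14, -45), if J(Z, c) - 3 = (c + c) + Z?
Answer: -923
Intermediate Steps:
J(Z, c) = 3 + Z + 2*c (J(Z, c) = 3 + ((c + c) + Z) = 3 + (2*c + Z) = 3 + (Z + 2*c) = 3 + Z + 2*c)
-996 - J(14, -45) = -996 - (3 + 14 + 2*(-45)) = -996 - (3 + 14 - 90) = -996 - 1*(-73) = -996 + 73 = -923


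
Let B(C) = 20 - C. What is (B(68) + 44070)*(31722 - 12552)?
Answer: 843901740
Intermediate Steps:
(B(68) + 44070)*(31722 - 12552) = ((20 - 1*68) + 44070)*(31722 - 12552) = ((20 - 68) + 44070)*19170 = (-48 + 44070)*19170 = 44022*19170 = 843901740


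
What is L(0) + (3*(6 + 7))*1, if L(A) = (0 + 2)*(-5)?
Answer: 29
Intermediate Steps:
L(A) = -10 (L(A) = 2*(-5) = -10)
L(0) + (3*(6 + 7))*1 = -10 + (3*(6 + 7))*1 = -10 + (3*13)*1 = -10 + 39*1 = -10 + 39 = 29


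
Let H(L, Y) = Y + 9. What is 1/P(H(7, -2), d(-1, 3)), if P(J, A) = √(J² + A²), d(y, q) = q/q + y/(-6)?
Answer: 6*√37/259 ≈ 0.14091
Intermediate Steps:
H(L, Y) = 9 + Y
d(y, q) = 1 - y/6 (d(y, q) = 1 + y*(-⅙) = 1 - y/6)
P(J, A) = √(A² + J²)
1/P(H(7, -2), d(-1, 3)) = 1/(√((1 - ⅙*(-1))² + (9 - 2)²)) = 1/(√((1 + ⅙)² + 7²)) = 1/(√((7/6)² + 49)) = 1/(√(49/36 + 49)) = 1/(√(1813/36)) = 1/(7*√37/6) = 6*√37/259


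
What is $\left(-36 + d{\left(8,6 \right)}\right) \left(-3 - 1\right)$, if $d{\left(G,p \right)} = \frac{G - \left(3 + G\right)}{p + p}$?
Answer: $145$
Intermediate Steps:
$d{\left(G,p \right)} = - \frac{3}{2 p}$
$\left(-36 + d{\left(8,6 \right)}\right) \left(-3 - 1\right) = \left(-36 - \frac{3}{2 \cdot 6}\right) \left(-3 - 1\right) = \left(-36 - \frac{1}{4}\right) \left(-3 - 1\right) = \left(-36 - \frac{1}{4}\right) \left(-4\right) = \left(- \frac{145}{4}\right) \left(-4\right) = 145$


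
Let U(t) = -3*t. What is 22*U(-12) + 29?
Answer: 821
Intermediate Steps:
22*U(-12) + 29 = 22*(-3*(-12)) + 29 = 22*36 + 29 = 792 + 29 = 821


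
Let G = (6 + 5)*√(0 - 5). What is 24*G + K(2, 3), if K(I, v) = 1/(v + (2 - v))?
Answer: ½ + 264*I*√5 ≈ 0.5 + 590.32*I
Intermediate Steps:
K(I, v) = ½ (K(I, v) = 1/2 = ½)
G = 11*I*√5 (G = 11*√(-5) = 11*(I*√5) = 11*I*√5 ≈ 24.597*I)
24*G + K(2, 3) = 24*(11*I*√5) + ½ = 264*I*√5 + ½ = ½ + 264*I*√5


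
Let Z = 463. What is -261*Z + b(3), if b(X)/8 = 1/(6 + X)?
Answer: -1087579/9 ≈ -1.2084e+5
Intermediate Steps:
b(X) = 8/(6 + X)
-261*Z + b(3) = -261*463 + 8/(6 + 3) = -120843 + 8/9 = -1087579/9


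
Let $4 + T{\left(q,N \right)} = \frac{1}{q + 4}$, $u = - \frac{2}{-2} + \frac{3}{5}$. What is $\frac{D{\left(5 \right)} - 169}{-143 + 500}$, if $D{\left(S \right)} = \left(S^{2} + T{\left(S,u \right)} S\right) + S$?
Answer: $- \frac{1426}{3213} \approx -0.44382$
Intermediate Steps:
$u = \frac{8}{5}$ ($u = \left(-2\right) \left(- \frac{1}{2}\right) + 3 \cdot \frac{1}{5} = 1 + \frac{3}{5} = \frac{8}{5} \approx 1.6$)
$T{\left(q,N \right)} = -4 + \frac{1}{4 + q}$ ($T{\left(q,N \right)} = -4 + \frac{1}{q + 4} = -4 + \frac{1}{4 + q}$)
$D{\left(S \right)} = S + S^{2} + \frac{S \left(-15 - 4 S\right)}{4 + S}$ ($D{\left(S \right)} = \left(S^{2} + \frac{-15 - 4 S}{4 + S} S\right) + S = \left(S^{2} + \frac{S \left(-15 - 4 S\right)}{4 + S}\right) + S = S + S^{2} + \frac{S \left(-15 - 4 S\right)}{4 + S}$)
$\frac{D{\left(5 \right)} - 169}{-143 + 500} = \frac{\frac{5 \left(-11 + 5 + 5^{2}\right)}{4 + 5} - 169}{-143 + 500} = \frac{\frac{5 \left(-11 + 5 + 25\right)}{9} - 169}{357} = \left(5 \cdot \frac{1}{9} \cdot 19 - 169\right) \frac{1}{357} = \left(\frac{95}{9} - 169\right) \frac{1}{357} = \left(- \frac{1426}{9}\right) \frac{1}{357} = - \frac{1426}{3213}$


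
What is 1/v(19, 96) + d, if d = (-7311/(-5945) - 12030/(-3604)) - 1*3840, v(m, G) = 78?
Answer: -801224319836/208901355 ≈ -3835.4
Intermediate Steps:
d = -41088564003/10712890 (d = (-7311*(-1/5945) - 12030*(-1/3604)) - 3840 = (7311/5945 + 6015/1802) - 3840 = 48933597/10712890 - 3840 = -41088564003/10712890 ≈ -3835.4)
1/v(19, 96) + d = 1/78 - 41088564003/10712890 = -801224319836/208901355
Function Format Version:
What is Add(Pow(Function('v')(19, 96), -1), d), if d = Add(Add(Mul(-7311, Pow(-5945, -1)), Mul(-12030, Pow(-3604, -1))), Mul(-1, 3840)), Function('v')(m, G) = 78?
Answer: Rational(-801224319836, 208901355) ≈ -3835.4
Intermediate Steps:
d = Rational(-41088564003, 10712890) (d = Add(Add(Mul(-7311, Rational(-1, 5945)), Mul(-12030, Rational(-1, 3604))), -3840) = Add(Add(Rational(7311, 5945), Rational(6015, 1802)), -3840) = Add(Rational(48933597, 10712890), -3840) = Rational(-41088564003, 10712890) ≈ -3835.4)
Add(Pow(Function('v')(19, 96), -1), d) = Add(Pow(78, -1), Rational(-41088564003, 10712890)) = Add(Rational(1, 78), Rational(-41088564003, 10712890)) = Rational(-801224319836, 208901355)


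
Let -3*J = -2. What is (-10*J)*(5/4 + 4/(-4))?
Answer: -5/3 ≈ -1.6667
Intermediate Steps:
J = ⅔ (J = -⅓*(-2) = ⅔ ≈ 0.66667)
(-10*J)*(5/4 + 4/(-4)) = (-10*⅔)*(5/4 + 4/(-4)) = -20*(5*(¼) + 4*(-¼))/3 = -20*(5/4 - 1)/3 = -20/3*¼ = -5/3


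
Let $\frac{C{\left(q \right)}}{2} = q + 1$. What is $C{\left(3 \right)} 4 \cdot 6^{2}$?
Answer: $1152$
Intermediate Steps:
$C{\left(q \right)} = 2 + 2 q$ ($C{\left(q \right)} = 2 \left(q + 1\right) = 2 \left(1 + q\right) = 2 + 2 q$)
$C{\left(3 \right)} 4 \cdot 6^{2} = \left(2 + 2 \cdot 3\right) 4 \cdot 6^{2} = \left(2 + 6\right) 4 \cdot 36 = 8 \cdot 4 \cdot 36 = 32 \cdot 36 = 1152$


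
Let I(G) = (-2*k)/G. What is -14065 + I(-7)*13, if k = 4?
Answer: -98351/7 ≈ -14050.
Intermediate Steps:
I(G) = -8/G (I(G) = (-2*4)/G = -8/G)
-14065 + I(-7)*13 = -14065 - 8/(-7)*13 = -14065 - 8*(-1/7)*13 = -14065 + (8/7)*13 = -14065 + 104/7 = -98351/7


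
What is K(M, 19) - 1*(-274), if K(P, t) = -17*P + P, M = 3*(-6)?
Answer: 562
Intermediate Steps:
M = -18
K(P, t) = -16*P
K(M, 19) - 1*(-274) = -16*(-18) - 1*(-274) = 288 + 274 = 562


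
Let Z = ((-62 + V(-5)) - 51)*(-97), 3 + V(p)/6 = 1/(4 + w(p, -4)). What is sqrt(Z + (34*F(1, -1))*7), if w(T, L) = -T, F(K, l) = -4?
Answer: sqrt(105213)/3 ≈ 108.12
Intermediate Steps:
V(p) = -18 + 6/(4 - p)
Z = 37927/3 (Z = ((-62 + 6*(11 - 3*(-5))/(-4 - 5)) - 51)*(-97) = ((-62 + 6*(11 + 15)/(-9)) - 51)*(-97) = ((-62 + 6*(-1/9)*26) - 51)*(-97) = ((-62 - 52/3) - 51)*(-97) = (-238/3 - 51)*(-97) = -391/3*(-97) = 37927/3 ≈ 12642.)
sqrt(Z + (34*F(1, -1))*7) = sqrt(37927/3 + (34*(-4))*7) = sqrt(37927/3 - 136*7) = sqrt(37927/3 - 952) = sqrt(35071/3) = sqrt(105213)/3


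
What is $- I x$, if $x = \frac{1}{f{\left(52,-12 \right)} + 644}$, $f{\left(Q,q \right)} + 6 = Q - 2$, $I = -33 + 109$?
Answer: $- \frac{19}{172} \approx -0.11047$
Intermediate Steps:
$I = 76$
$f{\left(Q,q \right)} = -8 + Q$ ($f{\left(Q,q \right)} = -6 + \left(Q - 2\right) = -6 + \left(-2 + Q\right) = -8 + Q$)
$x = \frac{1}{688}$ ($x = \frac{1}{\left(-8 + 52\right) + 644} = \frac{1}{44 + 644} = \frac{1}{688} \approx 0.0014535$)
$- I x = - \frac{76}{688} = \left(-1\right) \frac{19}{172} = - \frac{19}{172}$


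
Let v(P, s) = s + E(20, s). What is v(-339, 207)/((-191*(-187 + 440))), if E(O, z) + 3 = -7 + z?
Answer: -404/48323 ≈ -0.0083604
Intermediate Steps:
E(O, z) = -10 + z (E(O, z) = -3 + (-7 + z) = -10 + z)
v(P, s) = -10 + 2*s (v(P, s) = s + (-10 + s) = -10 + 2*s)
v(-339, 207)/((-191*(-187 + 440))) = (-10 + 2*207)/((-191*(-187 + 440))) = (-10 + 414)/((-191*253)) = 404/(-48323) = 404*(-1/48323) = -404/48323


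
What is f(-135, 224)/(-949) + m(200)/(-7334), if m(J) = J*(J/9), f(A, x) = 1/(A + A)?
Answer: -569396333/939595410 ≈ -0.60600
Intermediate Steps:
f(A, x) = 1/(2*A)
m(J) = J²/9 (m(J) = J*(J*(⅑)) = J*(J/9) = J²/9)
f(-135, 224)/(-949) + m(200)/(-7334) = ((½)/(-135))/(-949) + ((⅑)*200²)/(-7334) = ((½)*(-1/135))*(-1/949) + ((⅑)*40000)*(-1/7334) = -1/270*(-1/949) + (40000/9)*(-1/7334) = 1/256230 - 20000/33003 = -569396333/939595410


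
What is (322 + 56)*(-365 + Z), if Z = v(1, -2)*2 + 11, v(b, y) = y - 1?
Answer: -136080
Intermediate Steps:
v(b, y) = -1 + y
Z = 5 (Z = (-1 - 2)*2 + 11 = -3*2 + 11 = -6 + 11 = 5)
(322 + 56)*(-365 + Z) = (322 + 56)*(-365 + 5) = 378*(-360) = -136080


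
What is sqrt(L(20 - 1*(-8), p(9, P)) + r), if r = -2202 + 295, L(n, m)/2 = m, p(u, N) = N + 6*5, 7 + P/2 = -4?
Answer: I*sqrt(1891) ≈ 43.486*I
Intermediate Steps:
P = -22 (P = -14 + 2*(-4) = -14 - 8 = -22)
p(u, N) = 30 + N (p(u, N) = N + 30 = 30 + N)
L(n, m) = 2*m
r = -1907
sqrt(L(20 - 1*(-8), p(9, P)) + r) = sqrt(2*(30 - 22) - 1907) = sqrt(2*8 - 1907) = sqrt(16 - 1907) = sqrt(-1891) = I*sqrt(1891)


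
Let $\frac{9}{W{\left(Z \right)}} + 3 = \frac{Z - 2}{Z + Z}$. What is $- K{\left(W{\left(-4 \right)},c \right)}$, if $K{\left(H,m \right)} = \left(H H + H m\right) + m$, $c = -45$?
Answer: $-151$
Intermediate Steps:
$W{\left(Z \right)} = \frac{9}{-3 + \frac{-2 + Z}{2 Z}}$ ($W{\left(Z \right)} = \frac{9}{-3 + \frac{Z - 2}{Z + Z}} = \frac{9}{-3 + \frac{-2 + Z}{2 Z}}$)
$K{\left(H,m \right)} = m + H^{2} + H m$ ($K{\left(H,m \right)} = \left(H^{2} + H m\right) + m = m + H^{2} + H m$)
$- K{\left(W{\left(-4 \right)},c \right)} = - (-45 + \left(\left(-18\right) \left(-4\right) \frac{1}{2 + 5 \left(-4\right)}\right)^{2} + \left(-18\right) \left(-4\right) \frac{1}{2 + 5 \left(-4\right)} \left(-45\right)) = - (-45 + \left(\left(-18\right) \left(-4\right) \frac{1}{2 - 20}\right)^{2} + \left(-18\right) \left(-4\right) \frac{1}{2 - 20} \left(-45\right)) = - (-45 + \left(\left(-18\right) \left(-4\right) \frac{1}{-18}\right)^{2} + \left(-18\right) \left(-4\right) \frac{1}{-18} \left(-45\right)) = - (-45 + \left(\left(-18\right) \left(-4\right) \left(- \frac{1}{18}\right)\right)^{2} + \left(-18\right) \left(-4\right) \left(- \frac{1}{18}\right) \left(-45\right)) = - (-45 + \left(-4\right)^{2} - -180) = - (-45 + 16 + 180) = \left(-1\right) 151 = -151$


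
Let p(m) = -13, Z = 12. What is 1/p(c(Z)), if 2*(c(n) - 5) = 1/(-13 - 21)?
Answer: -1/13 ≈ -0.076923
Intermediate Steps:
c(n) = 339/68 (c(n) = 5 + 1/(2*(-13 - 21)) = 5 + (½)/(-34) = 5 + (½)*(-1/34) = 5 - 1/68 = 339/68)
1/p(c(Z)) = 1/(-13) = -1/13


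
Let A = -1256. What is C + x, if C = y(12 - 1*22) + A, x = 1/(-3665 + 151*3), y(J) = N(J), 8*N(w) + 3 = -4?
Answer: -8074167/6424 ≈ -1256.9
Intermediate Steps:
N(w) = -7/8 (N(w) = -3/8 + (1/8)*(-4) = -3/8 - 1/2 = -7/8)
y(J) = -7/8
x = -1/3212 (x = 1/(-3665 + 453) = 1/(-3212) = -1/3212 ≈ -0.00031133)
C = -10055/8 (C = -7/8 - 1256 = -10055/8 ≈ -1256.9)
C + x = -10055/8 - 1/3212 = -8074167/6424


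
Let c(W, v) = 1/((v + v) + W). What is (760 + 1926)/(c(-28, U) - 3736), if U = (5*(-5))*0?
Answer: -75208/104609 ≈ -0.71894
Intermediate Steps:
U = 0 (U = -25*0 = 0)
c(W, v) = 1/(W + 2*v) (c(W, v) = 1/(2*v + W) = 1/(W + 2*v))
(760 + 1926)/(c(-28, U) - 3736) = (760 + 1926)/(1/(-28 + 2*0) - 3736) = 2686/(1/(-28 + 0) - 3736) = 2686/(1/(-28) - 3736) = 2686/(-1/28 - 3736) = 2686/(-104609/28) = 2686*(-28/104609) = -75208/104609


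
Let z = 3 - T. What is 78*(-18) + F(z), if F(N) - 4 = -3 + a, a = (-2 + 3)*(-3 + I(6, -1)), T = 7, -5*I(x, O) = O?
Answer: -7029/5 ≈ -1405.8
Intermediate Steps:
I(x, O) = -O/5
a = -14/5 (a = (-2 + 3)*(-3 - 1/5*(-1)) = 1*(-3 + 1/5) = 1*(-14/5) = -14/5 ≈ -2.8000)
z = -4 (z = 3 - 1*7 = 3 - 7 = -4)
F(N) = -9/5 (F(N) = 4 + (-3 - 14/5) = 4 - 29/5 = -9/5)
78*(-18) + F(z) = 78*(-18) - 9/5 = -1404 - 9/5 = -7029/5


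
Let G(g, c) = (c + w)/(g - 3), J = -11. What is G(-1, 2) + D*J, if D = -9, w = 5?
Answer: 389/4 ≈ 97.250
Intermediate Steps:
G(g, c) = (5 + c)/(-3 + g) (G(g, c) = (c + 5)/(g - 3) = (5 + c)/(-3 + g))
G(-1, 2) + D*J = (5 + 2)/(-3 - 1) - 9*(-11) = 7/(-4) + 99 = -¼*7 + 99 = -7/4 + 99 = 389/4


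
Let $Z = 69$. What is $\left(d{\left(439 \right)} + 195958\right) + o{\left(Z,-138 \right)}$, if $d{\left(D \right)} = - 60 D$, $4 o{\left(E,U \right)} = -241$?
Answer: $\frac{678231}{4} \approx 1.6956 \cdot 10^{5}$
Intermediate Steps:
$o{\left(E,U \right)} = - \frac{241}{4}$ ($o{\left(E,U \right)} = \frac{1}{4} \left(-241\right) = - \frac{241}{4}$)
$\left(d{\left(439 \right)} + 195958\right) + o{\left(Z,-138 \right)} = \left(\left(-60\right) 439 + 195958\right) - \frac{241}{4} = \left(-26340 + 195958\right) - \frac{241}{4} = 169618 - \frac{241}{4} = \frac{678231}{4}$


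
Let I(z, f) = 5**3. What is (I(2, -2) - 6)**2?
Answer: 14161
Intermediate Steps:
I(z, f) = 125
(I(2, -2) - 6)**2 = (125 - 6)**2 = 119**2 = 14161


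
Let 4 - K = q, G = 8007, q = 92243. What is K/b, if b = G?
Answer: -92239/8007 ≈ -11.520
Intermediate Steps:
K = -92239 (K = 4 - 1*92243 = 4 - 92243 = -92239)
b = 8007
K/b = -92239/8007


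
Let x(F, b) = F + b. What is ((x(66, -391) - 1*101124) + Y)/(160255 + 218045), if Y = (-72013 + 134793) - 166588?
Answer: -5263/9700 ≈ -0.54258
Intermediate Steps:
Y = -103808 (Y = 62780 - 166588 = -103808)
((x(66, -391) - 1*101124) + Y)/(160255 + 218045) = (((66 - 391) - 1*101124) - 103808)/(160255 + 218045) = ((-325 - 101124) - 103808)/378300 = (-101449 - 103808)*(1/378300) = -205257*1/378300 = -5263/9700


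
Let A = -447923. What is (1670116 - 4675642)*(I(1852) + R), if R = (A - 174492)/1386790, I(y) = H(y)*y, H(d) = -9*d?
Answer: 12866359179536533473/138679 ≈ 9.2778e+13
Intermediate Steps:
I(y) = -9*y**2 (I(y) = (-9*y)*y = -9*y**2)
R = -124483/277358 (R = (-447923 - 174492)/1386790 = -622415*1/1386790 = -124483/277358 ≈ -0.44882)
(1670116 - 4675642)*(I(1852) + R) = (1670116 - 4675642)*(-9*1852**2 - 124483/277358) = -3005526*(-9*3429904 - 124483/277358) = -3005526*(-30869136 - 124483/277358) = -3005526*(-8561801947171/277358) = 12866359179536533473/138679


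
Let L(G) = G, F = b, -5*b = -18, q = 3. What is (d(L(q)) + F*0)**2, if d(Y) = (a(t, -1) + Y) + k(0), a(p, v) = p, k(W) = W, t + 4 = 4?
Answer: 9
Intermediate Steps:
t = 0 (t = -4 + 4 = 0)
b = 18/5 (b = -1/5*(-18) = 18/5 ≈ 3.6000)
F = 18/5 ≈ 3.6000
d(Y) = Y (d(Y) = (0 + Y) + 0 = Y + 0 = Y)
(d(L(q)) + F*0)**2 = (3 + (18/5)*0)**2 = (3 + 0)**2 = 3**2 = 9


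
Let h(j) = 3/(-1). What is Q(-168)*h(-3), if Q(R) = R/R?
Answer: -3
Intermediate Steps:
h(j) = -3 (h(j) = 3*(-1) = -3)
Q(R) = 1
Q(-168)*h(-3) = 1*(-3) = -3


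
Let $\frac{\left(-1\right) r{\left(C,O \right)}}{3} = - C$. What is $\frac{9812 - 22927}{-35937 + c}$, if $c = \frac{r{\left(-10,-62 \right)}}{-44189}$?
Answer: $\frac{579538735}{1588020063} \approx 0.36494$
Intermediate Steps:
$r{\left(C,O \right)} = 3 C$ ($r{\left(C,O \right)} = - 3 \left(- C\right) = 3 C$)
$c = \frac{30}{44189}$ ($c = \frac{3 \left(-10\right)}{-44189} = \left(-30\right) \left(- \frac{1}{44189}\right) = \frac{30}{44189} \approx 0.0006789$)
$\frac{9812 - 22927}{-35937 + c} = \frac{9812 - 22927}{-35937 + \frac{30}{44189}} = - \frac{13115}{- \frac{1588020063}{44189}} = \left(-13115\right) \left(- \frac{44189}{1588020063}\right) = \frac{579538735}{1588020063}$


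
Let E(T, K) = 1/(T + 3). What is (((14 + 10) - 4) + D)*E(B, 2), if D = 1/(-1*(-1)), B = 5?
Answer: 21/8 ≈ 2.6250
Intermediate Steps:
E(T, K) = 1/(3 + T)
D = 1 (D = 1/1 = 1)
(((14 + 10) - 4) + D)*E(B, 2) = (((14 + 10) - 4) + 1)/(3 + 5) = ((24 - 4) + 1)/8 = (20 + 1)*(⅛) = 21*(⅛) = 21/8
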